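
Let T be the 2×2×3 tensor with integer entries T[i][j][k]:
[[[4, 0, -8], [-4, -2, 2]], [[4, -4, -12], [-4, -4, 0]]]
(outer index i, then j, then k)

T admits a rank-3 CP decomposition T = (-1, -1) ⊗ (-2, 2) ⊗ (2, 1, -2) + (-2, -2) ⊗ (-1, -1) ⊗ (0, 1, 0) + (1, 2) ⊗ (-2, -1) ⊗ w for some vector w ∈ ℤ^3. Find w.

w = (0, 2, 2)

Subtract the known terms from T to get the rank-1 residual R = (1, 2) ⊗ (-2, -1) ⊗ w, so R[i,j,k] = a[i]·b[j]·w[k]. Pick indices with nonzero a[0]·b[0] = (1)·(-2) = -2. Only the fibre through (0,0,·) is needed: R[0,0,:] = T[0,0,:] − Σₗ aₗ[0]bₗ[0]cₗ = [4, 0, -8] − (-1)·(-2)·(2, 1, -2) − (-2)·(-1)·(0, 1, 0) = [0, -4, -4]. Then w[k] = R[0,0,k] / -2 for each k, giving w = [0, -4, -4] / -2 = (0, 2, 2).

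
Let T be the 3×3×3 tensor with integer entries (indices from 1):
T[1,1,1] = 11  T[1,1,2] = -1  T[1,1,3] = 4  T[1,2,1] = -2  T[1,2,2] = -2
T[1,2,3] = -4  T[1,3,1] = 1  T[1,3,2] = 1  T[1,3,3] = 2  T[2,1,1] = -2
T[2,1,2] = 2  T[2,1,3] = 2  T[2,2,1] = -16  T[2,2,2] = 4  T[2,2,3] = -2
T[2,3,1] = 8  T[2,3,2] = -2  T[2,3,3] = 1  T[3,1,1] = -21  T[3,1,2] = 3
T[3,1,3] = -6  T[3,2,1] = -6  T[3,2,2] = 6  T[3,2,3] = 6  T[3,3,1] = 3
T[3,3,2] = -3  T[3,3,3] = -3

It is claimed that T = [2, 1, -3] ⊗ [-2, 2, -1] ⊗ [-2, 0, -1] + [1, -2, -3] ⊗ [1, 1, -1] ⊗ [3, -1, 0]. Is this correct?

Reconstruct entry (1,2,1) from the claimed factors: Σₗ aₗ[1]bₗ[2]cₗ[1] = (2)·(2)·(-2) + (1)·(1)·(3) = -5, but T[1,2,1] = -2. The claim is false.

No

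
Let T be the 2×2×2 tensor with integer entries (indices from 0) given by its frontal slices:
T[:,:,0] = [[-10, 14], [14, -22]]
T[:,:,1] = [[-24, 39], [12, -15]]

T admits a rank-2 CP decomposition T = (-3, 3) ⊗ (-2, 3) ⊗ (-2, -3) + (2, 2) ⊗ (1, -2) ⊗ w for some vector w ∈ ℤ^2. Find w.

Subtract the known terms from T to get the rank-1 residual R = (2, 2) ⊗ (1, -2) ⊗ w, so R[i,j,k] = a[i]·b[j]·w[k]. Pick indices with nonzero a[0]·b[0] = (2)·(1) = 2. Only the fibre through (0,0,·) is needed: R[0,0,:] = T[0,0,:] − Σₗ aₗ[0]bₗ[0]cₗ = [-10, -24] − (-3)·(-2)·(-2, -3) = [2, -6]. Then w[k] = R[0,0,k] / 2 for each k, giving w = [2, -6] / 2 = (1, -3).

w = (1, -3)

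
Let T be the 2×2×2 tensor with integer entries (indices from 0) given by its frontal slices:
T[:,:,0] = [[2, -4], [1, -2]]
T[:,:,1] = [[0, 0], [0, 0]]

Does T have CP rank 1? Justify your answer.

Yes

If T = a ⊗ b ⊗ c then every fibre of T is a multiple of the corresponding factor, so read the factors off the fibres through the nonzero entry T[0,0,0] = 2.
The mode-1 fibre T[:,0,0] = [2, 1] gives a = [2, 1] (primitive direction); the mode-2 fibre T[0,:,0] = [2, -4] gives b = [1, -2]; then c[k] = T[0,0,k] / (a[0]·b[0]) = [2, 0] / 2 = [1, 0].
Expanding [2, 1] ⊗ [1, -2] ⊗ [1, 0] reproduces all 8 entries of T, so T = [2, 1] ⊗ [1, -2] ⊗ [1, 0] and rank(T) ≤ 1.
Equivalently every frontal slice T[:,:,k] is c[k] times the rank-1 matrix [2, 1] ⊗ [1, -2]. So T has rank 1 (it is nonzero).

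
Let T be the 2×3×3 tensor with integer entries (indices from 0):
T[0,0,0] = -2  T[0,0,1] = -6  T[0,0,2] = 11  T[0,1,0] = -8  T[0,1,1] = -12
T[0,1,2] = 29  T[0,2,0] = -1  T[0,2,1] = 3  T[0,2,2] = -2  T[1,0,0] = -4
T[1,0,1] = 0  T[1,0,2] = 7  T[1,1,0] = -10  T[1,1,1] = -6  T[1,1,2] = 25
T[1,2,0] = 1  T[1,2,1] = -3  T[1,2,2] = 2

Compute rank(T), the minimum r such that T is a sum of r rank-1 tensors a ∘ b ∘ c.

2

Lower bound: in the mode-1 unfolding of T (rows indexed by i, columns by (j,k)) the 2×2 minor on rows i ∈ {0, 1}, columns (j,k) ∈ {(0,0), (0,1)} is det [[-2, -6], [-4, 0]] = -24 ≠ 0, so that unfolding has rank ≥ 2 and hence rank(T) ≥ 2 (CP rank is at least every unfolding rank, though it can be larger).
Upper bound: with S_k = T[:,:,k], the two rank-1 terms a₁b₁ᵀ, a₂b₂ᵀ are the rank-1 members of the pencil x·S₀ + y·S₁.
The 2×2 minor of x·S₀ + y·S₁ on rows {0,1}, columns {0,1} is −12·x² + 24·xy + 36·y² = (-12)·(x − 3·y)(x + y), vanishing at (x:y) = (3:1) and (1:-1).
M₁ = 3·S₀ + S₁ = [[-12, -36, 0], [-12, -36, 0]] = (-12)·[1, 1][1, 3, 0]ᵀ and M₂ = S₀ − S₁ = [[4, 4, -4], [-4, -4, 4]] = 4·[1, -1][1, 1, -1]ᵀ, so take a₁ = [1, 1], b₁ = [1, 3, 0], a₂ = [1, -1], b₂ = [1, 1, -1].
Each slice is an integer combination of E₁ = a₁b₁ᵀ and E₂ = a₂b₂ᵀ: S₀ = −3·E₁ + E₂, S₁ = −3·E₁ − 3·E₂, S₂ = 9·E₁ + 2·E₂; reading off coefficients, c₁ = [-3, -3, 9] and c₂ = [1, -3, 2].
Hence T = [1, 1] ∘ [1, 3, 0] ∘ [-3, -3, 9] + [1, -1] ∘ [1, 1, -1] ∘ [1, -3, 2], so rank(T) ≤ 2.
These bounds meet, so rank(T) = 2.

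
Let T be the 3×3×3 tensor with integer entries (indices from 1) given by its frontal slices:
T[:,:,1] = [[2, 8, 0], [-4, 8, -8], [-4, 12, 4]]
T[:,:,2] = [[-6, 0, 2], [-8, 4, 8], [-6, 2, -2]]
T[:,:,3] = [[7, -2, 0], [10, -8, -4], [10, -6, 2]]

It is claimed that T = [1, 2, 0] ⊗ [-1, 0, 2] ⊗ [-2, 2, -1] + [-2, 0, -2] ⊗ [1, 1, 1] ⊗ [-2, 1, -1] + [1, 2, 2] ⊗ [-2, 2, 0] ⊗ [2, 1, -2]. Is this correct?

Reconstruct entrywise from the claimed factors. For example, T[3,3,3] = 2 and Σₗ aₗ[3]bₗ[3]cₗ[3] = (0)·(2)·(-1) + (-2)·(1)·(-1) + (2)·(0)·(-2) = 2; checking all 27 entries, every one matches. The claim holds.

Yes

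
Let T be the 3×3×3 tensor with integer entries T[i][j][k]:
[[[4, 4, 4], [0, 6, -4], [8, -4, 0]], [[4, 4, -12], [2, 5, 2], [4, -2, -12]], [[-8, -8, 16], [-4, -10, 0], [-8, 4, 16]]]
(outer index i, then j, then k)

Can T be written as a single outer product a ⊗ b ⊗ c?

The mode-2 unfolding of T (rows indexed by j, columns by (i,k) = (0,0), (0,1), (0,2), (1,0), (1,1), (1,2), (2,0), (2,1), (2,2)) is [[4, 4, 4, 4, 4, -12, -8, -8, 16], [0, 6, -4, 2, 5, 2, -4, -10, 0], [8, -4, 0, 4, -2, -12, -8, 4, 16]].
There the 3×3 minor on rows j ∈ {0, 1, 2}, columns (i,k) ∈ {(0,0), (0,1), (0,2)} is det [[4, 4, 4], [0, 6, -4], [8, -4, 0]] = -384 ≠ 0, so this unfolding has rank ≥ 3; CP rank is at least every unfolding rank, so rank(T) ≥ 3.
In particular rank(T) ≥ 3 > 1, so T is not rank-1.

No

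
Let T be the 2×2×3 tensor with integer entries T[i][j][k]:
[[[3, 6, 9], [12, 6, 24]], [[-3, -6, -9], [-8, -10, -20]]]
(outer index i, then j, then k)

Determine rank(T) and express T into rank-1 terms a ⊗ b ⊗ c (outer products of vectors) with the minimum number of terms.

rank(T) = 2

Lower bound: the mode-3 unfolding of T (rows indexed by k, columns by (i,j) = (0,0), (0,1), (1,0), (1,1)) is [[3, 12, -3, -8], [6, 6, -6, -10], [9, 24, -9, -20]].
There the 2×2 minor on rows k ∈ {0, 1}, columns (i,j) ∈ {(0,0), (0,1)} is det [[3, 12], [6, 6]] = -54 ≠ 0, so this unfolding has rank ≥ 2; CP rank is at least every unfolding rank, so rank(T) ≥ 2. (This is only a lower bound: in general the CP rank may exceed every unfolding rank, so we still need to exhibit 2 rank-1 terms summing to T.)
Upper bound — finding two terms. Write S_k = T[:,:,k] for the frontal slices: S₀ = [[3, 12], [-3, -8]], S₁ = [[6, 6], [-6, -10]], S₂ = [[9, 24], [-9, -20]].
If T = a₁ ⊗ b₁ ⊗ c₁ + a₂ ⊗ b₂ ⊗ c₂ then each S_k = c₁[k]·a₁b₁ᵀ + c₂[k]·a₂b₂ᵀ. S₀ and S₁ are linearly independent, so a₁b₁ᵀ and a₂b₂ᵀ must span the same plane of matrices: they are the rank-1 matrices of the form x·S₀ + y·S₁.
det(x·S₀ + y·S₁) is 12·x² + 12·xy − 24·y² = 12·(x + 2·y)(x − y), vanishing at (x:y) = (2:-1) and (1:1).
M₁ = 2·S₀ − S₁ = [[0, 18], [0, -6]] = 6·(3, -1)(0, 1)ᵀ and M₂ = S₀ + S₁ = [[9, 18], [-9, -18]] = 9·(1, -1)(1, 2)ᵀ, so take a₁ = (3, -1), b₁ = (0, 1), a₂ = (1, -1), b₂ = (1, 2).
Each slice is an integer combination of E₁ = a₁b₁ᵀ and E₂ = a₂b₂ᵀ: S₀ = 2·E₁ + 3·E₂, S₁ = −2·E₁ + 6·E₂, S₂ = 2·E₁ + 9·E₂; reading off coefficients, c₁ = (2, -2, 2) and c₂ = (3, 6, 9).
Hence T = (3, -1) ⊗ (0, 1) ⊗ (2, -2, 2) + (1, -1) ⊗ (1, 2) ⊗ (3, 6, 9), so rank(T) ≤ 2.
These bounds meet, so rank(T) = 2.
Check entry T[1,0,1] = -6: (-1)·(0)·(-2) + (-1)·(1)·(6) = -6.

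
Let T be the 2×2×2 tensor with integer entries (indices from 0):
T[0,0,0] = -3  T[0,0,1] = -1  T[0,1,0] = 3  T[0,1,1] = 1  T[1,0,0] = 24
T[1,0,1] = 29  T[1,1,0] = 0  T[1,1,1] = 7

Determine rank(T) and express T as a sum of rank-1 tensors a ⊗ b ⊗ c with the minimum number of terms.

rank(T) = 2

Lower bound: the mode-2 unfolding of T (rows indexed by j, columns by (i,k) = (0,0), (0,1), (1,0), (1,1)) is [[-3, -1, 24, 29], [3, 1, 0, 7]].
There the 2×2 minor on rows j ∈ {0, 1}, columns (i,k) ∈ {(0,0), (1,0)} is det [[-3, 24], [3, 0]] = -72 ≠ 0, so this unfolding has rank ≥ 2; CP rank is at least every unfolding rank, so rank(T) ≥ 2. (This is only a lower bound: in general the CP rank may exceed every unfolding rank, so we still need to exhibit 2 rank-1 terms summing to T.)
Upper bound — finding two terms. Write S_k = T[:,:,k] for the frontal slices: S₀ = [[-3, 3], [24, 0]], S₁ = [[-1, 1], [29, 7]].
If T = a₁ ⊗ b₁ ⊗ c₁ + a₂ ⊗ b₂ ⊗ c₂ then each S_k = c₁[k]·a₁b₁ᵀ + c₂[k]·a₂b₂ᵀ. S₀ and S₁ are linearly independent, so a₁b₁ᵀ and a₂b₂ᵀ must span the same plane of matrices: they are the rank-1 matrices of the form x·S₀ + y·S₁.
det(x·S₀ + y·S₁) is −72·x² − 132·xy − 36·y² = (-12)·(2·x + 3·y)(3·x + y), vanishing at (x:y) = (3:-2) and (1:-3).
M₁ = 3·S₀ − 2·S₁ = [[-7, 7], [14, -14]] = (-7)·[1, -2][1, -1]ᵀ and M₂ = S₀ − 3·S₁ = [[0, 0], [-63, -21]] = (-21)·[0, 1][3, 1]ᵀ, so take a₁ = [1, -2], b₁ = [1, -1], a₂ = [0, 1], b₂ = [3, 1].
Each slice is an integer combination of E₁ = a₁b₁ᵀ and E₂ = a₂b₂ᵀ: S₀ = −3·E₁ + 6·E₂, S₁ = −E₁ + 9·E₂; reading off coefficients, c₁ = [-3, -1] and c₂ = [6, 9].
Hence T = [1, -2] ⊗ [1, -1] ⊗ [-3, -1] + [0, 1] ⊗ [3, 1] ⊗ [6, 9], so rank(T) ≤ 2.
These bounds meet, so rank(T) = 2.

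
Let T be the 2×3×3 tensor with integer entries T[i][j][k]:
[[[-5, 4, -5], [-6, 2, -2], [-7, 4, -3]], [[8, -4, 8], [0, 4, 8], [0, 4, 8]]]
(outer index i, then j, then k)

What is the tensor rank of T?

3

Lower bound: the mode-2 unfolding of T (rows indexed by j, columns by (i,k) = (0,0), (0,1), (0,2), (1,0), (1,1), (1,2)) is [[-5, 4, -5, 8, -4, 8], [-6, 2, -2, 0, 4, 8], [-7, 4, -3, 0, 4, 8]].
There the 3×3 minor on rows j ∈ {0, 1, 2}, columns (i,k) ∈ {(0,0), (0,1), (0,2)} is det [[-5, 4, -5], [-6, 2, -2], [-7, 4, -3]] = 24 ≠ 0, so this unfolding has rank ≥ 3; CP rank is at least every unfolding rank, so rank(T) ≥ 3. (Flattening ranks never certify an upper bound on CP rank; for that we must actually write T with 3 rank-1 terms.)
Upper bound: T is a sum of 3 rank-1 terms, T = [1, -2] ⊗ [1, 1, 1] ⊗ [-4, 2, -4] + [1, 0] ⊗ [1, -2, -1] ⊗ [-1, 2, -1] + [1, 2] ⊗ [0, 1, 1] ⊗ [-4, 4, 0] (one valid choice — decompositions are not unique — normalised so each a, b is primitive with positive first nonzero entry; check it by expanding all entries), so rank(T) ≤ 3.
These bounds meet, so rank(T) = 3.
Check entry T[1,0,0] = 8: (-2)·(1)·(-4) + (0)·(1)·(-1) + (2)·(0)·(-4) = 8.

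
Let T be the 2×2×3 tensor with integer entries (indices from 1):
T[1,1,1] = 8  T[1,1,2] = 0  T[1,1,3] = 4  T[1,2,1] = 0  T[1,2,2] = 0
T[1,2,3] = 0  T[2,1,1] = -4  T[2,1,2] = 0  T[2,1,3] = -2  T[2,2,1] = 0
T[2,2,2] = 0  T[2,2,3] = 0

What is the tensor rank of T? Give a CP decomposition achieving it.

Lower bound: T ≠ 0 (e.g. T[1,1,1] = 8), so rank(T) ≥ 1.
Upper bound: the mode-1 fibre T[:,1,1] = [8, -4] gives a = [2, -1] (primitive direction); the mode-2 fibre T[1,:,1] = [8, 0] gives b = [1, 0]; then c[k] = T[1,1,k] / (a[1]·b[1]) = [8, 0, 4] / 2 = [4, 0, 2].
Expanding [2, -1] ⊗ [1, 0] ⊗ [4, 0, 2] reproduces all 12 entries of T, so T = [2, -1] ⊗ [1, 0] ⊗ [4, 0, 2] and rank(T) ≤ 1.
These bounds meet, so rank(T) = 1.

rank(T) = 1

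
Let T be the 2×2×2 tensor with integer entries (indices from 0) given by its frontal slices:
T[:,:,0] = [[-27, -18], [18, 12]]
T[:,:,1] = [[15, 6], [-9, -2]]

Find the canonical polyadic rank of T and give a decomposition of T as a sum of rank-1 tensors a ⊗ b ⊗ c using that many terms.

rank(T) = 2

Lower bound: the mode-3 unfolding of T (rows indexed by k, columns by (i,j) = (0,0), (0,1), (1,0), (1,1)) is [[-27, -18, 18, 12], [15, 6, -9, -2]].
There the 2×2 minor on rows k ∈ {0, 1}, columns (i,j) ∈ {(0,0), (0,1)} is det [[-27, -18], [15, 6]] = 108 ≠ 0, so this unfolding has rank ≥ 2; CP rank is at least every unfolding rank, so rank(T) ≥ 2. (Flattening ranks never certify an upper bound on CP rank; for that we must actually write T with 2 rank-1 terms.)
Upper bound — finding two terms. Write S_k = T[:,:,k] for the frontal slices: S₀ = [[-27, -18], [18, 12]], S₁ = [[15, 6], [-9, -2]].
If T = a₁ ⊗ b₁ ⊗ c₁ + a₂ ⊗ b₂ ⊗ c₂ then each S_k = c₁[k]·a₁b₁ᵀ + c₂[k]·a₂b₂ᵀ. S₀ and S₁ are linearly independent, so a₁b₁ᵀ and a₂b₂ᵀ must span the same plane of matrices: they are the rank-1 matrices of the form x·S₀ + y·S₁.
det(x·S₀ + y·S₁) is −36·xy + 24·y² = (-12)·(3·x − 2·y)(y), vanishing at (x:y) = (2:3) and (1:0).
M₁ = 2·S₀ + 3·S₁ = [[-9, -18], [9, 18]] = (-9)·(1, -1)(1, 2)ᵀ and M₂ = S₀ = [[-27, -18], [18, 12]] = (-3)·(3, -2)(3, 2)ᵀ, so take a₁ = (1, -1), b₁ = (1, 2), a₂ = (3, -2), b₂ = (3, 2).
Each slice is an integer combination of E₁ = a₁b₁ᵀ and E₂ = a₂b₂ᵀ: S₀ = −3·E₂, S₁ = −3·E₁ + 2·E₂; reading off coefficients, c₁ = (0, -3) and c₂ = (-3, 2).
Hence T = (1, -1) ⊗ (1, 2) ⊗ (0, -3) + (3, -2) ⊗ (3, 2) ⊗ (-3, 2), so rank(T) ≤ 2.
These bounds meet, so rank(T) = 2.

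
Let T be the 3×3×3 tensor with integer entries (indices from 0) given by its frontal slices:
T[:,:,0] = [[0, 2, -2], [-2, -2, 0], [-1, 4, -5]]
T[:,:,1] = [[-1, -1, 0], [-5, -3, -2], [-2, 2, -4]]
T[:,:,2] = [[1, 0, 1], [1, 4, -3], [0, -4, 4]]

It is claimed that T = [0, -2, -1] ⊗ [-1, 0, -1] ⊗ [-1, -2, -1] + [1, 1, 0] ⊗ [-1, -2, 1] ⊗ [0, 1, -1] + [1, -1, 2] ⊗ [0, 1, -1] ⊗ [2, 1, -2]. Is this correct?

Reconstruct entry (1,0,2) from the claimed factors: Σₗ aₗ[1]bₗ[0]cₗ[2] = (-2)·(-1)·(-1) + (1)·(-1)·(-1) + (-1)·(0)·(-2) = -1, but T[1,0,2] = 1. The claim is false.

No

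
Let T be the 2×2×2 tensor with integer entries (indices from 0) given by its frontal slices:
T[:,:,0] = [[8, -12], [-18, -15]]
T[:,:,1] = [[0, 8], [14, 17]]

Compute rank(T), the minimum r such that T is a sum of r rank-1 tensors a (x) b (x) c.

Lower bound: in the mode-3 unfolding of T (rows indexed by k, columns by (i,j)) the 2×2 minor on rows k ∈ {0, 1}, columns (i,j) ∈ {(0,0), (0,1)} is det [[8, -12], [0, 8]] = 64 ≠ 0, so that unfolding has rank ≥ 2 and hence rank(T) ≥ 2 (CP rank is at least every unfolding rank, though it can be larger).
Upper bound: with S_k = T[:,:,k], the two rank-1 terms a₁b₁ᵀ, a₂b₂ᵀ are the rank-1 members of the pencil x·S₀ + y·S₁.
det(x·S₀ + y·S₁) is −336·x² + 448·xy − 112·y² = (-112)·(3·x − y)(x − y), vanishing at (x:y) = (1:3) and (1:1).
M₁ = S₀ + 3·S₁ = [[8, 12], [24, 36]] = 4·[1, 3][2, 3]ᵀ and M₂ = S₀ + S₁ = [[8, -4], [-4, 2]] = 2·[2, -1][2, -1]ᵀ, so take a₁ = [1, 3], b₁ = [2, 3], a₂ = [2, -1], b₂ = [2, -1].
Each slice is an integer combination of E₁ = a₁b₁ᵀ and E₂ = a₂b₂ᵀ: S₀ = −2·E₁ + 3·E₂, S₁ = 2·E₁ − E₂; reading off coefficients, c₁ = [-2, 2] and c₂ = [3, -1].
Hence T = [1, 3] (x) [2, 3] (x) [-2, 2] + [2, -1] (x) [2, -1] (x) [3, -1], so rank(T) ≤ 2.
These bounds meet, so rank(T) = 2.

2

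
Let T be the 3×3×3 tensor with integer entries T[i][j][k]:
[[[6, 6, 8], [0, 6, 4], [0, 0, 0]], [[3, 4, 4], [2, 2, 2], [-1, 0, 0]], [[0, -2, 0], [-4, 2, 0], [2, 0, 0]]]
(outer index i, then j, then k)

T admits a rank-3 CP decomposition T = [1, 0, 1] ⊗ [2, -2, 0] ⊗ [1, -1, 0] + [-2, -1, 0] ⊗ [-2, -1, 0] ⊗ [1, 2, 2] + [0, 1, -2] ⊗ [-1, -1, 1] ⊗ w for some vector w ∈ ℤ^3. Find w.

w = [-1, 0, 0]

Subtract the known terms from T to get the rank-1 residual R = [0, 1, -2] ⊗ [-1, -1, 1] ⊗ w, so R[i,j,k] = a[i]·b[j]·w[k]. Pick indices with nonzero a[1]·b[0] = (1)·(-1) = -1. Only the fibre through (1,0,·) is needed: R[1,0,:] = T[1,0,:] − Σₗ aₗ[1]bₗ[0]cₗ = [3, 4, 4] − (0)·(2)·[1, -1, 0] − (-1)·(-2)·[1, 2, 2] = [1, 0, 0]. Then w[k] = R[1,0,k] / -1 for each k, giving w = [1, 0, 0] / -1 = [-1, 0, 0].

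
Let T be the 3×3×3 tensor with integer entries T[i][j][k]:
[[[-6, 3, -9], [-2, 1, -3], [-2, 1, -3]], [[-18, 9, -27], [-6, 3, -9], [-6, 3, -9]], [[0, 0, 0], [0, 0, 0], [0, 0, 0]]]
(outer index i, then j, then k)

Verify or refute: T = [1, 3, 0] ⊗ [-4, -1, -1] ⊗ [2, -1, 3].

Reconstruct entry (0,0,0) from the claimed factors: Σₗ aₗ[0]bₗ[0]cₗ[0] = (1)·(-4)·(2) = -8, but T[0,0,0] = -6. The claim is false.

No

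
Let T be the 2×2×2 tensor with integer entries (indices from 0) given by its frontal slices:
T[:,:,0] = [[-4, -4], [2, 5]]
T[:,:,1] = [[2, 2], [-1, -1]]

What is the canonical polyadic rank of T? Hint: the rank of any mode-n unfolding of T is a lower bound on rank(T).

Lower bound: the mode-2 unfolding of T (rows indexed by j, columns by (i,k) = (0,0), (0,1), (1,0), (1,1)) is [[-4, 2, 2, -1], [-4, 2, 5, -1]].
There the 2×2 minor on rows j ∈ {0, 1}, columns (i,k) ∈ {(0,0), (1,0)} is det [[-4, 2], [-4, 5]] = -12 ≠ 0, so this unfolding has rank ≥ 2; CP rank is at least every unfolding rank, so rank(T) ≥ 2. (Flattening ranks never certify an upper bound on CP rank; for that we must actually write T with 2 rank-1 terms.)
Upper bound — finding two terms. Write S_k = T[:,:,k] for the frontal slices: S₀ = [[-4, -4], [2, 5]], S₁ = [[2, 2], [-1, -1]].
If T = a₁ ⊗ b₁ ⊗ c₁ + a₂ ⊗ b₂ ⊗ c₂ then each S_k = c₁[k]·a₁b₁ᵀ + c₂[k]·a₂b₂ᵀ. S₀ and S₁ are linearly independent, so a₁b₁ᵀ and a₂b₂ᵀ must span the same plane of matrices: they are the rank-1 matrices of the form x·S₀ + y·S₁.
det(x·S₀ + y·S₁) is −12·x² + 6·xy = (-6)·(2·x − y)(x), vanishing at (x:y) = (1:2) and (0:1).
M₁ = S₀ + 2·S₁ = [[0, 0], [0, 3]] = 3·[0, 1][0, 1]ᵀ and M₂ = S₁ = [[2, 2], [-1, -1]] = [2, -1][1, 1]ᵀ, so take a₁ = [0, 1], b₁ = [0, 1], a₂ = [2, -1], b₂ = [1, 1].
Each slice is an integer combination of E₁ = a₁b₁ᵀ and E₂ = a₂b₂ᵀ: S₀ = 3·E₁ − 2·E₂, S₁ = E₂; reading off coefficients, c₁ = [3, 0] and c₂ = [-2, 1].
Hence T = [0, 1] ⊗ [0, 1] ⊗ [3, 0] + [2, -1] ⊗ [1, 1] ⊗ [-2, 1], so rank(T) ≤ 2.
These bounds meet, so rank(T) = 2.

2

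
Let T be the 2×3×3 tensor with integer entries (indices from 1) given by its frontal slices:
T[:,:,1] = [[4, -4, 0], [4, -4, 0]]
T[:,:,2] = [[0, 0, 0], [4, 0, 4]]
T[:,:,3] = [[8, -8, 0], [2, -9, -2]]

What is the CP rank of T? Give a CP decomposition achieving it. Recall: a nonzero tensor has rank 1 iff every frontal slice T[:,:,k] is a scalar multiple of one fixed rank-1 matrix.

Lower bound: the mode-2 unfolding of T (rows indexed by j, columns by (i,k) = (1,1), (1,2), (1,3), (2,1), (2,2), (2,3)) is [[4, 0, 8, 4, 4, 2], [-4, 0, -8, -4, 0, -9], [0, 0, 0, 0, 4, -2]].
There the 3×3 minor on rows j ∈ {1, 2, 3}, columns (i,k) ∈ {(1,1), (2,2), (2,3)} is det [[4, 4, 2], [-4, 0, -9], [0, 4, -2]] = 80 ≠ 0, so this unfolding has rank ≥ 3; CP rank is at least every unfolding rank, so rank(T) ≥ 3. (Unfolding ranks only ever bound the CP rank from below — rank(T) can be strictly larger than all of them — so the matching upper bound has to come from an explicit 3-term decomposition.)
Upper bound: T is a sum of 3 rank-1 terms, T = [0, 1] ⊗ [1, 0, 1] ⊗ [0, 4, -4] + [0, 1] ⊗ [2, 1, -2] ⊗ [0, 0, -1] + [1, 1] ⊗ [1, -1, 0] ⊗ [4, 0, 8] (written with every a and b primitive with positive leading entry and the scale carried by c; CP decompositions are not unique, and this one is verified by expanding entrywise), so rank(T) ≤ 3.
These bounds meet, so rank(T) = 3.
Check entry T[2,1,2] = 4: (1)·(1)·(4) + (1)·(2)·(0) + (1)·(1)·(0) = 4.

rank(T) = 3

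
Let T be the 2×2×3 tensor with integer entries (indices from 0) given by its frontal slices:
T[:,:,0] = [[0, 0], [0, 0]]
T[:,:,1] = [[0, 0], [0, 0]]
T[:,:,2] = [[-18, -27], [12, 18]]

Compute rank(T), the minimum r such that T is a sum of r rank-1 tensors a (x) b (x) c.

1

Lower bound: T ≠ 0 (e.g. T[0,0,2] = -18), so rank(T) ≥ 1.
Upper bound: if T = a (x) b (x) c then every fibre of T is a multiple of the corresponding factor, so read the factors off the fibres through the nonzero entry T[0,0,2] = -18.
The mode-1 fibre T[:,0,2] = [-18, 12] gives a = (3, -2) (primitive direction); the mode-2 fibre T[0,:,2] = [-18, -27] gives b = (2, 3); then c[k] = T[0,0,k] / (a[0]·b[0]) = [0, 0, -18] / 6 = (0, 0, -3).
Expanding (3, -2) (x) (2, 3) (x) (0, 0, -3) reproduces all 12 entries of T, so T = (3, -2) (x) (2, 3) (x) (0, 0, -3) and rank(T) ≤ 1.
These bounds meet, so rank(T) = 1.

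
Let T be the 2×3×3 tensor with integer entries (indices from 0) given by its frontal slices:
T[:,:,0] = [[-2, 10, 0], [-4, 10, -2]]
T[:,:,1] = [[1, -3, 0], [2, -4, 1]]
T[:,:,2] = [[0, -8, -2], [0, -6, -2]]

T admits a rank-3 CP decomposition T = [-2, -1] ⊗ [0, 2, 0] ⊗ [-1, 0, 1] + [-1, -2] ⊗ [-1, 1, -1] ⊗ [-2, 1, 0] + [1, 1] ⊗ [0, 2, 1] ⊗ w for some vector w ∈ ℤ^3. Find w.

w = [2, -1, -2]

Subtract the known terms from T to get the rank-1 residual R = [1, 1] ⊗ [0, 2, 1] ⊗ w, so R[i,j,k] = a[i]·b[j]·w[k]. Pick indices with nonzero a[0]·b[1] = (1)·(2) = 2. Only the fibre through (0,1,·) is needed: R[0,1,:] = T[0,1,:] − Σₗ aₗ[0]bₗ[1]cₗ = [10, -3, -8] − (-2)·(2)·[-1, 0, 1] − (-1)·(1)·[-2, 1, 0] = [4, -2, -4]. Then w[k] = R[0,1,k] / 2 for each k, giving w = [4, -2, -4] / 2 = [2, -1, -2].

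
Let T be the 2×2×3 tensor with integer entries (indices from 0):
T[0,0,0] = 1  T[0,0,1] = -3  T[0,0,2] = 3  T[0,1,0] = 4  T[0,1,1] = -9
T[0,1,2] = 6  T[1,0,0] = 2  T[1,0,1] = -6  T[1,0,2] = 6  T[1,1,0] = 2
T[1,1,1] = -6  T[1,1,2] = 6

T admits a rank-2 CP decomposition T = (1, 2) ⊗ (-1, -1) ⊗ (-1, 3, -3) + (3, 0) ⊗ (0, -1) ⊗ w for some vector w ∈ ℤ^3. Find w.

Subtract the known terms from T to get the rank-1 residual R = (3, 0) ⊗ (0, -1) ⊗ w, so R[i,j,k] = a[i]·b[j]·w[k]. Pick indices with nonzero a[0]·b[1] = (3)·(-1) = -3. Only the fibre through (0,1,·) is needed: R[0,1,:] = T[0,1,:] − Σₗ aₗ[0]bₗ[1]cₗ = [4, -9, 6] − (1)·(-1)·(-1, 3, -3) = [3, -6, 3]. Then w[k] = R[0,1,k] / -3 for each k, giving w = [3, -6, 3] / -3 = (-1, 2, -1).

w = (-1, 2, -1)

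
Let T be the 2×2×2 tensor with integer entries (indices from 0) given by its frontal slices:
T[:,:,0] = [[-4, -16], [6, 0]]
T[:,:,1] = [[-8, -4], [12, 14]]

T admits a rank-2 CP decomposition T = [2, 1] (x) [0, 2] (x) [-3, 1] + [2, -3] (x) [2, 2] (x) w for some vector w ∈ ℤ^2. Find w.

w = [-1, -2]

Subtract the known terms from T to get the rank-1 residual R = [2, -3] (x) [2, 2] (x) w, so R[i,j,k] = a[i]·b[j]·w[k]. Pick indices with nonzero a[0]·b[0] = (2)·(2) = 4. Only the fibre through (0,0,·) is needed: R[0,0,:] = T[0,0,:] − Σₗ aₗ[0]bₗ[0]cₗ = [-4, -8] − (2)·(0)·[-3, 1] = [-4, -8]. Then w[k] = R[0,0,k] / 4 for each k, giving w = [-4, -8] / 4 = [-1, -2].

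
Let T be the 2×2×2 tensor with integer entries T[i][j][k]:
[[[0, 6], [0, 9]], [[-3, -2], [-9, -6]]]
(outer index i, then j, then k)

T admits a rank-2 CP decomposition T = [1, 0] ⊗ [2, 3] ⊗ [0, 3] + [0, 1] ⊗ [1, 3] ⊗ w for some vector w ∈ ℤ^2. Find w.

w = [-3, -2]

Subtract the known terms from T to get the rank-1 residual R = [0, 1] ⊗ [1, 3] ⊗ w, so R[i,j,k] = a[i]·b[j]·w[k]. Pick indices with nonzero a[1]·b[0] = (1)·(1) = 1. Only the fibre through (1,0,·) is needed: R[1,0,:] = T[1,0,:] − Σₗ aₗ[1]bₗ[0]cₗ = [-3, -2] − (0)·(2)·[0, 3] = [-3, -2]. Then w[k] = R[1,0,k] / 1 for each k, giving w = [-3, -2] / 1 = [-3, -2].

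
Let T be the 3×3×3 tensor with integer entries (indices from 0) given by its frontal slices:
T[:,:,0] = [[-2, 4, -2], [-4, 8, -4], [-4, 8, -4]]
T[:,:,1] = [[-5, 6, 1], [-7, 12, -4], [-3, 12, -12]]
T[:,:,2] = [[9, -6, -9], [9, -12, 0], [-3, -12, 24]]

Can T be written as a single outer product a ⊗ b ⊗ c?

The mode-1 unfolding of T (rows indexed by i, columns by (j,k) = (0,0), (0,1), (0,2), (1,0), (1,1), (1,2), (2,0), (2,1), (2,2)) is [[-2, -5, 9, 4, 6, -6, -2, 1, -9], [-4, -7, 9, 8, 12, -12, -4, -4, 0], [-4, -3, -3, 8, 12, -12, -4, -12, 24]].
There the 2×2 minor on rows i ∈ {0, 1}, columns (j,k) ∈ {(0,0), (0,1)} is det [[-2, -5], [-4, -7]] = -6 ≠ 0, so this unfolding has rank ≥ 2; CP rank is at least every unfolding rank, so rank(T) ≥ 2.
In particular rank(T) ≥ 2 > 1, so T is not rank-1.

No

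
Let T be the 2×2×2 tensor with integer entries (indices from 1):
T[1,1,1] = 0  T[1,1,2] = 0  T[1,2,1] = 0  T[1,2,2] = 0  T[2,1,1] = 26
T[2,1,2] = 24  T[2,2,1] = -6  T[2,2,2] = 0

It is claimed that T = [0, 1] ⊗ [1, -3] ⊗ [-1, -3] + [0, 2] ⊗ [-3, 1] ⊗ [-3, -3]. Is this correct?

Reconstruct entry (2,1,1) from the claimed factors: Σₗ aₗ[2]bₗ[1]cₗ[1] = (1)·(1)·(-1) + (2)·(-3)·(-3) = 17, but T[2,1,1] = 26. The claim is false.

No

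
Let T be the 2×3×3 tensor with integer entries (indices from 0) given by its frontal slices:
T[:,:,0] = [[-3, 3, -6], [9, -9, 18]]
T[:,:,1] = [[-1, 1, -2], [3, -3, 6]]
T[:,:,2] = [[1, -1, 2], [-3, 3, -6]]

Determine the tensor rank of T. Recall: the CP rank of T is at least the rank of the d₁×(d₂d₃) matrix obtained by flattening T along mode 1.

1

Lower bound: T ≠ 0 (e.g. T[0,0,0] = -3), so rank(T) ≥ 1.
Upper bound: if T = a ⊗ b ⊗ c then every fibre of T is a multiple of the corresponding factor, so read the factors off the fibres through the nonzero entry T[0,0,0] = -3.
The mode-1 fibre T[:,0,0] = [-3, 9] gives a = [1, -3] (primitive direction); the mode-2 fibre T[0,:,0] = [-3, 3, -6] gives b = [1, -1, 2]; then c[k] = T[0,0,k] / (a[0]·b[0]) = [-3, -1, 1] / 1 = [-3, -1, 1].
Expanding [1, -3] ⊗ [1, -1, 2] ⊗ [-3, -1, 1] reproduces all 18 entries of T, so T = [1, -3] ⊗ [1, -1, 2] ⊗ [-3, -1, 1] and rank(T) ≤ 1.
These bounds meet, so rank(T) = 1.
Check entry T[0,2,2] = 2: (1)·(2)·(1) = 2.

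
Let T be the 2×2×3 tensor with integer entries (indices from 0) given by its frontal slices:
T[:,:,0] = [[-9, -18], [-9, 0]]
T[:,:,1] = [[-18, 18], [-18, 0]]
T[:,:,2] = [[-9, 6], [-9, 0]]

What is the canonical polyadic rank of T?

2

Lower bound: in the mode-1 unfolding of T (rows indexed by i, columns by (j,k)) the 2×2 minor on rows i ∈ {0, 1}, columns (j,k) ∈ {(0,0), (1,0)} is det [[-9, -18], [-9, 0]] = -162 ≠ 0, so that unfolding has rank ≥ 2 and hence rank(T) ≥ 2 (CP rank is at least every unfolding rank, though it can be larger).
Upper bound: with S_k = T[:,:,k], the two rank-1 terms a₁b₁ᵀ, a₂b₂ᵀ are the rank-1 members of the pencil x·S₀ + y·S₁.
det(x·S₀ + y·S₁) is −162·x² − 162·xy + 324·y² = (-162)·(x + 2·y)(x − y), vanishing at (x:y) = (2:-1) and (1:1).
M₁ = 2·S₀ − S₁ = [[0, -54], [0, 0]] = (-54)·[1, 0][0, 1]ᵀ and M₂ = S₀ + S₁ = [[-27, 0], [-27, 0]] = (-27)·[1, 1][1, 0]ᵀ, so take a₁ = [1, 0], b₁ = [0, 1], a₂ = [1, 1], b₂ = [1, 0].
Each slice is an integer combination of E₁ = a₁b₁ᵀ and E₂ = a₂b₂ᵀ: S₀ = −18·E₁ − 9·E₂, S₁ = 18·E₁ − 18·E₂, S₂ = 6·E₁ − 9·E₂; reading off coefficients, c₁ = [-18, 18, 6] and c₂ = [-9, -18, -9].
Hence T = [1, 0] ⊗ [0, 1] ⊗ [-18, 18, 6] + [1, 1] ⊗ [1, 0] ⊗ [-9, -18, -9], so rank(T) ≤ 2.
These bounds meet, so rank(T) = 2.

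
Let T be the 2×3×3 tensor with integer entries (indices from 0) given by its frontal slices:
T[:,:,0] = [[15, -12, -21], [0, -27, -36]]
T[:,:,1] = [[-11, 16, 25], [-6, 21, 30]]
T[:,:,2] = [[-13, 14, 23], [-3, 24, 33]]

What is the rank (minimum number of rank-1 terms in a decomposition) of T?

2

Lower bound: the mode-2 unfolding of T (rows indexed by j, columns by (i,k) = (0,0), (0,1), (0,2), (1,0), (1,1), (1,2)) is [[15, -11, -13, 0, -6, -3], [-12, 16, 14, -27, 21, 24], [-21, 25, 23, -36, 30, 33]].
There the 2×2 minor on rows j ∈ {0, 1}, columns (i,k) ∈ {(0,0), (0,1)} is det [[15, -11], [-12, 16]] = 108 ≠ 0, so this unfolding has rank ≥ 2; CP rank is at least every unfolding rank, so rank(T) ≥ 2. (Unfolding ranks only ever bound the CP rank from below — rank(T) can be strictly larger than all of them — so the matching upper bound has to come from an explicit 2-term decomposition.)
Upper bound — finding two terms. Write S_k = T[:,:,k] for the frontal slices: S₀ = [[15, -12, -21], [0, -27, -36]], S₁ = [[-11, 16, 25], [-6, 21, 30]], S₂ = [[-13, 14, 23], [-3, 24, 33]].
If T = a₁ (x) b₁ (x) c₁ + a₂ (x) b₂ (x) c₂ then each S_k = c₁[k]·a₁b₁ᵀ + c₂[k]·a₂b₂ᵀ. S₀ and S₁ are linearly independent, so a₁b₁ᵀ and a₂b₂ᵀ must span the same plane of matrices: they are the rank-1 matrices of the form x·S₀ + y·S₁.
The 2×2 minor of x·S₀ + y·S₁ on rows {0,1}, columns {0,1} is −405·x² + 540·xy − 135·y² = (-135)·(3·x − y)(x − y), vanishing at (x:y) = (1:3) and (1:1).
M₁ = S₀ + 3·S₁ = [[-18, 36, 54], [-18, 36, 54]] = (-18)·(1, 1)(1, -2, -3)ᵀ and M₂ = S₀ + S₁ = [[4, 4, 4], [-6, -6, -6]] = 2·(2, -3)(1, 1, 1)ᵀ, so take a₁ = (1, 1), b₁ = (1, -2, -3), a₂ = (2, -3), b₂ = (1, 1, 1).
Each slice is an integer combination of E₁ = a₁b₁ᵀ and E₂ = a₂b₂ᵀ: S₀ = 9·E₁ + 3·E₂, S₁ = −9·E₁ − E₂, S₂ = −9·E₁ − 2·E₂; reading off coefficients, c₁ = (9, -9, -9) and c₂ = (3, -1, -2).
Hence T = (1, 1) (x) (1, -2, -3) (x) (9, -9, -9) + (2, -3) (x) (1, 1, 1) (x) (3, -1, -2), so rank(T) ≤ 2.
These bounds meet, so rank(T) = 2.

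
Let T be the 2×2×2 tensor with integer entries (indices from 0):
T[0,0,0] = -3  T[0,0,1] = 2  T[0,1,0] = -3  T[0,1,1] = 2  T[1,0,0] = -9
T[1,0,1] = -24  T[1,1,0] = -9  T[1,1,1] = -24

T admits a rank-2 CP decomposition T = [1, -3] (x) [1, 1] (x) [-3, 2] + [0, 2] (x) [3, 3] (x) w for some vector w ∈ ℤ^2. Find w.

Subtract the known terms from T to get the rank-1 residual R = [0, 2] (x) [3, 3] (x) w, so R[i,j,k] = a[i]·b[j]·w[k]. Pick indices with nonzero a[1]·b[0] = (2)·(3) = 6. Only the fibre through (1,0,·) is needed: R[1,0,:] = T[1,0,:] − Σₗ aₗ[1]bₗ[0]cₗ = [-9, -24] − (-3)·(1)·[-3, 2] = [-18, -18]. Then w[k] = R[1,0,k] / 6 for each k, giving w = [-18, -18] / 6 = [-3, -3].

w = [-3, -3]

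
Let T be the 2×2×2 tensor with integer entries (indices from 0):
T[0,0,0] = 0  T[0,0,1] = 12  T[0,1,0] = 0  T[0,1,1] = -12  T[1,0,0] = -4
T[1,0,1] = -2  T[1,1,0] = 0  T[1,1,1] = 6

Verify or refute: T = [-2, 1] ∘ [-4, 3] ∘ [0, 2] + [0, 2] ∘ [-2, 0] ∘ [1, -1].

No

Reconstruct entry (0,0,1) from the claimed factors: Σₗ aₗ[0]bₗ[0]cₗ[1] = (-2)·(-4)·(2) + (0)·(-2)·(-1) = 16, but T[0,0,1] = 12. The claim is false.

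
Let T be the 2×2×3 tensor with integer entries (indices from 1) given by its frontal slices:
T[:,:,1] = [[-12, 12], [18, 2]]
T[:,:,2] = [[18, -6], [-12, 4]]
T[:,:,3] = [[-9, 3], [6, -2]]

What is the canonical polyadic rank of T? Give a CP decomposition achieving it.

rank(T) = 2

Lower bound: the mode-1 unfolding of T (rows indexed by i, columns by (j,k) = (1,1), (1,2), (1,3), (2,1), (2,2), (2,3)) is [[-12, 18, -9, 12, -6, 3], [18, -12, 6, 2, 4, -2]].
There the 2×2 minor on rows i ∈ {1, 2}, columns (j,k) ∈ {(1,1), (1,2)} is det [[-12, 18], [18, -12]] = -180 ≠ 0, so this unfolding has rank ≥ 2; CP rank is at least every unfolding rank, so rank(T) ≥ 2. (Flattening ranks never certify an upper bound on CP rank; for that we must actually write T with 2 rank-1 terms.)
Upper bound — finding two terms. Write S_k = T[:,:,k] for the frontal slices: S₁ = [[-12, 12], [18, 2]], S₂ = [[18, -6], [-12, 4]], S₃ = [[-9, 3], [6, -2]].
If T = a₁ ⊗ b₁ ⊗ c₁ + a₂ ⊗ b₂ ⊗ c₂ then each S_k = c₁[k]·a₁b₁ᵀ + c₂[k]·a₂b₂ᵀ. S₁ and S₂ are linearly independent, so a₁b₁ᵀ and a₂b₂ᵀ must span the same plane of matrices: they are the rank-1 matrices of the form x·S₁ + y·S₂.
det(x·S₁ + y·S₂) is −240·x² + 240·xy = (-240)·(x − y)(x), vanishing at (x:y) = (1:1) and (0:1).
M₁ = S₁ + S₂ = [[6, 6], [6, 6]] = 6·[1, 1][1, 1]ᵀ and M₂ = S₂ = [[18, -6], [-12, 4]] = 2·[3, -2][3, -1]ᵀ, so take a₁ = [1, 1], b₁ = [1, 1], a₂ = [3, -2], b₂ = [3, -1].
Each slice is an integer combination of E₁ = a₁b₁ᵀ and E₂ = a₂b₂ᵀ: S₁ = 6·E₁ − 2·E₂, S₂ = 2·E₂, S₃ = −E₂; reading off coefficients, c₁ = [6, 0, 0] and c₂ = [-2, 2, -1].
Hence T = [1, 1] ⊗ [1, 1] ⊗ [6, 0, 0] + [3, -2] ⊗ [3, -1] ⊗ [-2, 2, -1], so rank(T) ≤ 2.
These bounds meet, so rank(T) = 2.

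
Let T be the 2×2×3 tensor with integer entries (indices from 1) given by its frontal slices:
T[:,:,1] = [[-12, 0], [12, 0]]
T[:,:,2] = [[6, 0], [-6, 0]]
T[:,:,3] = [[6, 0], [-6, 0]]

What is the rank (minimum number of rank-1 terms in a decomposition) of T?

1

Lower bound: T ≠ 0 (e.g. T[1,1,1] = -12), so rank(T) ≥ 1.
Upper bound: if T = a (x) b (x) c then every fibre of T is a multiple of the corresponding factor, so read the factors off the fibres through the nonzero entry T[1,1,1] = -12.
The mode-1 fibre T[:,1,1] = [-12, 12] gives a = [1, -1] (primitive direction); the mode-2 fibre T[1,:,1] = [-12, 0] gives b = [1, 0]; then c[k] = T[1,1,k] / (a[1]·b[1]) = [-12, 6, 6] / 1 = [-12, 6, 6].
Expanding [1, -1] (x) [1, 0] (x) [-12, 6, 6] reproduces all 12 entries of T, so T = [1, -1] (x) [1, 0] (x) [-12, 6, 6] and rank(T) ≤ 1.
These bounds meet, so rank(T) = 1.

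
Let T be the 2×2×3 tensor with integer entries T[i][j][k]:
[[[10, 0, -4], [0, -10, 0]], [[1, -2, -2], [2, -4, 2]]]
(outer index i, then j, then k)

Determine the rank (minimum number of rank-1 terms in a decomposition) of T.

Lower bound: the mode-3 unfolding of T (rows indexed by k, columns by (i,j) = (0,0), (0,1), (1,0), (1,1)) is [[10, 0, 1, 2], [0, -10, -2, -4], [-4, 0, -2, 2]].
There the 3×3 minor on rows k ∈ {0, 1, 2}, columns (i,j) ∈ {(0,0), (0,1), (1,0)} is det [[10, 0, 1], [0, -10, -2], [-4, 0, -2]] = 160 ≠ 0, so this unfolding has rank ≥ 3; CP rank is at least every unfolding rank, so rank(T) ≥ 3. (Flattening ranks never certify an upper bound on CP rank; for that we must actually write T with 3 rank-1 terms.)
Upper bound: T is a sum of 3 rank-1 terms, T = (1, 0) ⊗ (2, -1) ⊗ (4, 2, -4) + (2, -1) ⊗ (1, -1) ⊗ (0, 0, 2) + (2, 1) ⊗ (1, 2) ⊗ (1, -2, 0) (written with every a and b primitive with positive leading entry and the scale carried by c; CP decompositions are not unique, and this one is verified by expanding entrywise), so rank(T) ≤ 3.
These bounds meet, so rank(T) = 3.
Check entry T[0,0,2] = -4: (1)·(2)·(-4) + (2)·(1)·(2) + (2)·(1)·(0) = -4.

3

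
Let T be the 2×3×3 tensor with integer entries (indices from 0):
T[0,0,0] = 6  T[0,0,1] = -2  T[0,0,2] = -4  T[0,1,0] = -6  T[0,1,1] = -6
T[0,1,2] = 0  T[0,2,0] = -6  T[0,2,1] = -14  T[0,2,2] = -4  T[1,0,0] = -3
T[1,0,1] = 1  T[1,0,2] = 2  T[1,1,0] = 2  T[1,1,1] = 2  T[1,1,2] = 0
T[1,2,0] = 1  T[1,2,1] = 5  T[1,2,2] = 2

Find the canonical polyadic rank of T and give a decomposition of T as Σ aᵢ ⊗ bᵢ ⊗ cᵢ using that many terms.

rank(T) = 2

Lower bound: the mode-3 unfolding of T (rows indexed by k, columns by (i,j) = (0,0), (0,1), (0,2), (1,0), (1,1), (1,2)) is [[6, -6, -6, -3, 2, 1], [-2, -6, -14, 1, 2, 5], [-4, 0, -4, 2, 0, 2]].
There the 2×2 minor on rows k ∈ {0, 1}, columns (i,j) ∈ {(0,0), (0,1)} is det [[6, -6], [-2, -6]] = -48 ≠ 0, so this unfolding has rank ≥ 2; CP rank is at least every unfolding rank, so rank(T) ≥ 2. (Unfolding ranks only ever bound the CP rank from below — rank(T) can be strictly larger than all of them — so the matching upper bound has to come from an explicit 2-term decomposition.)
Upper bound — finding two terms. Write S_k = T[:,:,k] for the frontal slices: S₀ = [[6, -6, -6], [-3, 2, 1]], S₁ = [[-2, -6, -14], [1, 2, 5]], S₂ = [[-4, 0, -4], [2, 0, 2]].
If T = a₁ ⊗ b₁ ⊗ c₁ + a₂ ⊗ b₂ ⊗ c₂ then each S_k = c₁[k]·a₁b₁ᵀ + c₂[k]·a₂b₂ᵀ. S₀ and S₁ are linearly independent, so a₁b₁ᵀ and a₂b₂ᵀ must span the same plane of matrices: they are the rank-1 matrices of the form x·S₀ + y·S₁.
The 2×2 minor of x·S₀ + y·S₁ on rows {0,1}, columns {0,1} is −6·x² − 4·xy + 2·y² = (-2)·(3·x − y)(x + y), vanishing at (x:y) = (1:3) and (1:-1).
M₁ = S₀ + 3·S₁ = [[0, -24, -48], [0, 8, 16]] = (-8)·[3, -1][0, 1, 2]ᵀ and M₂ = S₀ − S₁ = [[8, 0, 8], [-4, 0, -4]] = 4·[2, -1][1, 0, 1]ᵀ, so take a₁ = [3, -1], b₁ = [0, 1, 2], a₂ = [2, -1], b₂ = [1, 0, 1].
Each slice is an integer combination of E₁ = a₁b₁ᵀ and E₂ = a₂b₂ᵀ: S₀ = −2·E₁ + 3·E₂, S₁ = −2·E₁ − E₂, S₂ = −2·E₂; reading off coefficients, c₁ = [-2, -2, 0] and c₂ = [3, -1, -2].
Hence T = [3, -1] ⊗ [0, 1, 2] ⊗ [-2, -2, 0] + [2, -1] ⊗ [1, 0, 1] ⊗ [3, -1, -2], so rank(T) ≤ 2.
These bounds meet, so rank(T) = 2.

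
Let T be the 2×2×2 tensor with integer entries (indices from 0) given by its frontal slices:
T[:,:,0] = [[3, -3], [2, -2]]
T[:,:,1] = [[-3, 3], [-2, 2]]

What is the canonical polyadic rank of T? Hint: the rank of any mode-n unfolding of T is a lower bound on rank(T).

1

Lower bound: T ≠ 0 (e.g. T[0,0,0] = 3), so rank(T) ≥ 1.
Upper bound: if T = a ∘ b ∘ c then every fibre of T is a multiple of the corresponding factor, so read the factors off the fibres through the nonzero entry T[0,0,0] = 3.
The mode-1 fibre T[:,0,0] = [3, 2] gives a = [3, 2] (primitive direction); the mode-2 fibre T[0,:,0] = [3, -3] gives b = [1, -1]; then c[k] = T[0,0,k] / (a[0]·b[0]) = [3, -3] / 3 = [1, -1].
Expanding [3, 2] ∘ [1, -1] ∘ [1, -1] reproduces all 8 entries of T, so T = [3, 2] ∘ [1, -1] ∘ [1, -1] and rank(T) ≤ 1.
These bounds meet, so rank(T) = 1.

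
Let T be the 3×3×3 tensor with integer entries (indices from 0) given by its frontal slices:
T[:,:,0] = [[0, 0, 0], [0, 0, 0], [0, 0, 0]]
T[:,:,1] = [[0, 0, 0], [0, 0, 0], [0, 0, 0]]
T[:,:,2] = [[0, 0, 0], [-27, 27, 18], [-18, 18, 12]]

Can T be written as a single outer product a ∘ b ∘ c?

Yes

The mode-1 fibre T[:,0,2] = [0, -27, -18] gives a = [0, 3, 2] (primitive direction); the mode-2 fibre T[1,:,2] = [-27, 27, 18] gives b = [3, -3, -2]; then c[k] = T[1,0,k] / (a[1]·b[0]) = [0, 0, -27] / 9 = [0, 0, -3].
Expanding [0, 3, 2] ∘ [3, -3, -2] ∘ [0, 0, -3] reproduces all 27 entries of T, so T = [0, 3, 2] ∘ [3, -3, -2] ∘ [0, 0, -3] and rank(T) ≤ 1.
Equivalently every frontal slice T[:,:,k] is c[k] times the rank-1 matrix [0, 3, 2] ∘ [3, -3, -2]. So T has rank 1 (it is nonzero).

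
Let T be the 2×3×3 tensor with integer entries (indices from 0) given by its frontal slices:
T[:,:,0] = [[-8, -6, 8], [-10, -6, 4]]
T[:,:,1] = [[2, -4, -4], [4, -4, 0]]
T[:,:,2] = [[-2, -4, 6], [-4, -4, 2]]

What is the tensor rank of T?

3

Lower bound: the mode-2 unfolding of T (rows indexed by j, columns by (i,k) = (0,0), (0,1), (0,2), (1,0), (1,1), (1,2)) is [[-8, 2, -2, -10, 4, -4], [-6, -4, -4, -6, -4, -4], [8, -4, 6, 4, 0, 2]].
There the 3×3 minor on rows j ∈ {0, 1, 2}, columns (i,k) ∈ {(0,0), (0,1), (0,2)} is det [[-8, 2, -2], [-6, -4, -4], [8, -4, 6]] = 216 ≠ 0, so this unfolding has rank ≥ 3; CP rank is at least every unfolding rank, so rank(T) ≥ 3. (Unfolding ranks only ever bound the CP rank from below — rank(T) can be strictly larger than all of them — so the matching upper bound has to come from an explicit 3-term decomposition.)
Upper bound: T is a sum of 3 rank-1 terms, T = [1, 0] ⊗ [1, 0, 2] ⊗ [2, -2, 2] + [1, 1] ⊗ [1, -1, 0] ⊗ [-2, 4, 0] + [1, 1] ⊗ [2, 2, -1] ⊗ [-4, 0, -2] (written with every a and b primitive with positive leading entry and the scale carried by c; CP decompositions are not unique, and this one is verified by expanding entrywise), so rank(T) ≤ 3.
These bounds meet, so rank(T) = 3.
Check entry T[1,1,0] = -6: (0)·(0)·(2) + (1)·(-1)·(-2) + (1)·(2)·(-4) = -6.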